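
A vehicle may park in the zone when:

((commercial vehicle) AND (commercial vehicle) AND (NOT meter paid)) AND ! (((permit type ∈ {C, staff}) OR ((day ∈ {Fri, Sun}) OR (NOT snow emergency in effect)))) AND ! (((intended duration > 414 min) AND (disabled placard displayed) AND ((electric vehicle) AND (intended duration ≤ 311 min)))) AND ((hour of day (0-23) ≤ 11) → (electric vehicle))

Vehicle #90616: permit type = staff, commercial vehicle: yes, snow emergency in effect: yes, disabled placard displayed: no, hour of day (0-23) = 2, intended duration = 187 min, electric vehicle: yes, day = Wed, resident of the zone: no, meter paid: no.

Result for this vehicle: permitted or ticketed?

Atomic conditions:
  commercial vehicle: yes → true
  NOT meter paid: no → true
  permit type ∈ {C, staff}: staff is in the set → true
  day ∈ {Fri, Sun}: Wed is not in the set → false
  NOT snow emergency in effect: yes → false
  intended duration > 414 min: 187 > 414 is false
  disabled placard displayed: no → false
  electric vehicle: yes → true
  intended duration ≤ 311 min: 187 ≤ 311 is true
  hour of day (0-23) ≤ 11: 2 ≤ 11 is true
Combine:
[1] true AND true AND true = true
[2.1.2] false OR false = false
[2.1] true OR false = true
[2] NOT true = false
[3.1.3] true AND true = true
[3.1] false AND false AND true = false
[3] NOT false = true
[4] true → true = true
[root] true AND false AND true AND true = false
Overall: false → ticketed

Ticketed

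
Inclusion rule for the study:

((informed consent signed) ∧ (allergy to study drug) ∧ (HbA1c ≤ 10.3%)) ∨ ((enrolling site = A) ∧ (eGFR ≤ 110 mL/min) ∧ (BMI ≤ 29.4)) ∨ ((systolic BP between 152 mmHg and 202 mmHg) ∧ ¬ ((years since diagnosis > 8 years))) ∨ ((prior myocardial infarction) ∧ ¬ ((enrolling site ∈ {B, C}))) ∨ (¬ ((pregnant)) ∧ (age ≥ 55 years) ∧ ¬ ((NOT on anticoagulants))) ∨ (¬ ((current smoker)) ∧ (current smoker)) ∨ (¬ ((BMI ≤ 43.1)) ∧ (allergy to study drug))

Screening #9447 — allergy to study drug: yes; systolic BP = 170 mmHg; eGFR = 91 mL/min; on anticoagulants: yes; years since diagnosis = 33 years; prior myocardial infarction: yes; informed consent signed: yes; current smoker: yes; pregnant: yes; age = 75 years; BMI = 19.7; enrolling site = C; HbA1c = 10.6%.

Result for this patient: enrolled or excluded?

Excluded

Atomic conditions:
  informed consent signed: yes → true
  allergy to study drug: yes → true
  HbA1c ≤ 10.3%: 10.6 ≤ 10.3 is false
  enrolling site = A: C == A is false
  eGFR ≤ 110 mL/min: 91 ≤ 110 is true
  BMI ≤ 29.4: 19.7 ≤ 29.4 is true
  systolic BP between 152 mmHg and 202 mmHg: 170 in [152, 202] is true
  years since diagnosis > 8 years: 33 > 8 is true
  prior myocardial infarction: yes → true
  enrolling site ∈ {B, C}: C is in the set → true
  pregnant: yes → true
  age ≥ 55 years: 75 ≥ 55 is true
  NOT on anticoagulants: yes → false
  current smoker: yes → true
  BMI ≤ 43.1: 19.7 ≤ 43.1 is true
Combine:
[1] true AND true AND false = false
[2] false AND true AND true = false
[3.2] NOT true = false
[3] true AND false = false
[4.2] NOT true = false
[4] true AND false = false
[5.1] NOT true = false
[5.3] NOT false = true
[5] false AND true AND true = false
[6.1] NOT true = false
[6] false AND true = false
[7.1] NOT true = false
[7] false AND true = false
[root] false OR false OR false OR false OR false OR false OR false = false
Overall: false → excluded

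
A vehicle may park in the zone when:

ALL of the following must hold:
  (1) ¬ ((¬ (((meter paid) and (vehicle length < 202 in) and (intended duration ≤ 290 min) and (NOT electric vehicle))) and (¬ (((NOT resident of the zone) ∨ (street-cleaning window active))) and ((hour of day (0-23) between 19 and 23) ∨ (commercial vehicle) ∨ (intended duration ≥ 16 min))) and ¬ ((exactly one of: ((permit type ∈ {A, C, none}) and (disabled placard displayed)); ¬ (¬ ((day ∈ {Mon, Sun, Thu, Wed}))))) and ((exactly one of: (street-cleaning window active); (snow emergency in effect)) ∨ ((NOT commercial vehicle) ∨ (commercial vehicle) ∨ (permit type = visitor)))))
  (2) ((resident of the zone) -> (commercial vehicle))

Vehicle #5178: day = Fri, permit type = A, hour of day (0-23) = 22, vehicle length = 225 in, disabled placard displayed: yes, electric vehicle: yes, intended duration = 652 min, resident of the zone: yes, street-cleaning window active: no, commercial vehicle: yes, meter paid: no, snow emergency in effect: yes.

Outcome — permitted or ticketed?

Atomic conditions:
  meter paid: no → false
  vehicle length < 202 in: 225 < 202 is false
  intended duration ≤ 290 min: 652 ≤ 290 is false
  NOT electric vehicle: yes → false
  NOT resident of the zone: yes → false
  street-cleaning window active: no → false
  hour of day (0-23) between 19 and 23: 22 in [19, 23] is true
  commercial vehicle: yes → true
  intended duration ≥ 16 min: 652 ≥ 16 is true
  permit type ∈ {A, C, none}: A is in the set → true
  disabled placard displayed: yes → true
  day ∈ {Mon, Sun, Thu, Wed}: Fri is not in the set → false
  snow emergency in effect: yes → true
  NOT commercial vehicle: yes → false
  permit type = visitor: A == visitor is false
  resident of the zone: yes → true
Combine:
[1.1.1.1] false AND false AND false AND false = false
[1.1.1] NOT false = true
[1.1.2.1.1] false OR false = false
[1.1.2.1] NOT false = true
[1.1.2.2] true OR true OR true = true
[1.1.2] true AND true = true
[1.1.3.1.1] true AND true = true
[1.1.3.1.2.1] NOT false = true
[1.1.3.1.2] NOT true = false
[1.1.3.1] exactly-one(true, false) = true
[1.1.3] NOT true = false
[1.1.4.1] exactly-one(false, true) = true
[1.1.4.2] false OR true OR false = true
[1.1.4] true OR true = true
[1.1] true AND true AND false AND true = false
[1] NOT false = true
[2] true → true = true
[root] true AND true = true
Overall: true → permitted

Permitted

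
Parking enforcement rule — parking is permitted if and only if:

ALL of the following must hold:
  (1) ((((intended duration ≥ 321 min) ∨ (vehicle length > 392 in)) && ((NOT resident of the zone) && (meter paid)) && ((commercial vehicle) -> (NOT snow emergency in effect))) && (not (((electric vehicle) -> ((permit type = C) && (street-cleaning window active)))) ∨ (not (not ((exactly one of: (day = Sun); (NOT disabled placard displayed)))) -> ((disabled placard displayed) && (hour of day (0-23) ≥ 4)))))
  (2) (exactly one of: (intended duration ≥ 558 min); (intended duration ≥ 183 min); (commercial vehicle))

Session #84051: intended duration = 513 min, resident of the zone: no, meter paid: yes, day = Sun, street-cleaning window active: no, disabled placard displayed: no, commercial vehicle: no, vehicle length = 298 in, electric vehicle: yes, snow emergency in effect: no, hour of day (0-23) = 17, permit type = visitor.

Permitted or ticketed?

Permitted

Atomic conditions:
  intended duration ≥ 321 min: 513 ≥ 321 is true
  vehicle length > 392 in: 298 > 392 is false
  NOT resident of the zone: no → true
  meter paid: yes → true
  commercial vehicle: no → false
  NOT snow emergency in effect: no → true
  electric vehicle: yes → true
  permit type = C: visitor == C is false
  street-cleaning window active: no → false
  day = Sun: Sun == Sun is true
  NOT disabled placard displayed: no → true
  disabled placard displayed: no → false
  hour of day (0-23) ≥ 4: 17 ≥ 4 is true
  intended duration ≥ 558 min: 513 ≥ 558 is false
  intended duration ≥ 183 min: 513 ≥ 183 is true
Combine:
[1.1.1] true OR false = true
[1.1.2] true AND true = true
[1.1.3] false → true (antecedent false ⇒ implication holds) = true
[1.1] true AND true AND true = true
[1.2.1.1.2] false AND false = false
[1.2.1.1] true → false = false
[1.2.1] NOT false = true
[1.2.2.1.1.1] exactly-one(true, true) = false
[1.2.2.1.1] NOT false = true
[1.2.2.1] NOT true = false
[1.2.2.2] false AND true = false
[1.2.2] false → false (antecedent false ⇒ implication holds) = true
[1.2] true OR true = true
[1] true AND true = true
[2] exactly-one(false, true, false) = true
[root] true AND true = true
Overall: true → permitted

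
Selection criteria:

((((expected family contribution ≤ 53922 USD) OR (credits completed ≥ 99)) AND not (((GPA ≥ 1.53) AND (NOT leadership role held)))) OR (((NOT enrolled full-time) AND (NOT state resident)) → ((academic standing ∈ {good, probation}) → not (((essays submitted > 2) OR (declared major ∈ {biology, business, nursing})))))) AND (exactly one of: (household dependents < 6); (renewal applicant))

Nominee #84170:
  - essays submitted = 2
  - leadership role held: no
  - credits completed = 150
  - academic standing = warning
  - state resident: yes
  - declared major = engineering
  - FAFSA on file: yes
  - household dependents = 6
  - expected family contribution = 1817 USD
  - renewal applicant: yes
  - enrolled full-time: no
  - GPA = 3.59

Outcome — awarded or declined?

Awarded

Atomic conditions:
  expected family contribution ≤ 53922 USD: 1817 ≤ 53922 is true
  credits completed ≥ 99: 150 ≥ 99 is true
  GPA ≥ 1.53: 3.59 ≥ 1.53 is true
  NOT leadership role held: no → true
  NOT enrolled full-time: no → true
  NOT state resident: yes → false
  academic standing ∈ {good, probation}: warning is not in the set → false
  essays submitted > 2: 2 > 2 is false
  declared major ∈ {biology, business, nursing}: engineering is not in the set → false
  household dependents < 6: 6 < 6 is false
  renewal applicant: yes → true
Combine:
[1.1.1] true OR true = true
[1.1.2.1] true AND true = true
[1.1.2] NOT true = false
[1.1] true AND false = false
[1.2.1] true AND false = false
[1.2.2.2.1] false OR false = false
[1.2.2.2] NOT false = true
[1.2.2] false → true (antecedent false ⇒ implication holds) = true
[1.2] false → true (antecedent false ⇒ implication holds) = true
[1] false OR true = true
[2] exactly-one(false, true) = true
[root] true AND true = true
Overall: true → awarded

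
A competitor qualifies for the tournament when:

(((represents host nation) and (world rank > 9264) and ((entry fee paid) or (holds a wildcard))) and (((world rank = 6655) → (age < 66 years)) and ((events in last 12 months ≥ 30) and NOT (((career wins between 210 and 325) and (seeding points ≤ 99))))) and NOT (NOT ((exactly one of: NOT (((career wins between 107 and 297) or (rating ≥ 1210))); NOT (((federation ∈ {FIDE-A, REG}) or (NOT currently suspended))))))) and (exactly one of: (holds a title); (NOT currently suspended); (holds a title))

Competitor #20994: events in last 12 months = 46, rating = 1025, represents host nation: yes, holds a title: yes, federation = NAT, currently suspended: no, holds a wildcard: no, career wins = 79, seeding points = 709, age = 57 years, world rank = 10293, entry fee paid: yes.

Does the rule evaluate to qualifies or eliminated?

Atomic conditions:
  represents host nation: yes → true
  world rank > 9264: 10293 > 9264 is true
  entry fee paid: yes → true
  holds a wildcard: no → false
  world rank = 6655: 10293 == 6655 is false
  age < 66 years: 57 < 66 is true
  events in last 12 months ≥ 30: 46 ≥ 30 is true
  career wins between 210 and 325: 79 in [210, 325] is false
  seeding points ≤ 99: 709 ≤ 99 is false
  career wins between 107 and 297: 79 in [107, 297] is false
  rating ≥ 1210: 1025 ≥ 1210 is false
  federation ∈ {FIDE-A, REG}: NAT is not in the set → false
  NOT currently suspended: no → true
  holds a title: yes → true
Combine:
[1.1.3] true OR false = true
[1.1] true AND true AND true = true
[1.2.1] false → true (antecedent false ⇒ implication holds) = true
[1.2.2.2.1] false AND false = false
[1.2.2.2] NOT false = true
[1.2.2] true AND true = true
[1.2] true AND true = true
[1.3.1.1.1.1] false OR false = false
[1.3.1.1.1] NOT false = true
[1.3.1.1.2.1] false OR true = true
[1.3.1.1.2] NOT true = false
[1.3.1.1] exactly-one(true, false) = true
[1.3.1] NOT true = false
[1.3] NOT false = true
[1] true AND true AND true = true
[2] exactly-one(true, true, true) = false
[root] true AND false = false
Overall: false → eliminated

Eliminated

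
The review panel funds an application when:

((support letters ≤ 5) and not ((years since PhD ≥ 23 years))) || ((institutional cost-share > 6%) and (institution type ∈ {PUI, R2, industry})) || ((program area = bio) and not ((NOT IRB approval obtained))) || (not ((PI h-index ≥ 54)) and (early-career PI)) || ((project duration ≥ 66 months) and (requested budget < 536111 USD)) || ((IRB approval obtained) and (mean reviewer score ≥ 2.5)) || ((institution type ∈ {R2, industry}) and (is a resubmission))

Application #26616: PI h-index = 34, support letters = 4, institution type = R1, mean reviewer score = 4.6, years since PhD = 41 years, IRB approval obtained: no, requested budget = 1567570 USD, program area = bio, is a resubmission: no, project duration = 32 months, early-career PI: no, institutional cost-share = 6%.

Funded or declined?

Declined

Atomic conditions:
  support letters ≤ 5: 4 ≤ 5 is true
  years since PhD ≥ 23 years: 41 ≥ 23 is true
  institutional cost-share > 6%: 6 > 6 is false
  institution type ∈ {PUI, R2, industry}: R1 is not in the set → false
  program area = bio: bio == bio is true
  NOT IRB approval obtained: no → true
  PI h-index ≥ 54: 34 ≥ 54 is false
  early-career PI: no → false
  project duration ≥ 66 months: 32 ≥ 66 is false
  requested budget < 536111 USD: 1567570 < 536111 is false
  IRB approval obtained: no → false
  mean reviewer score ≥ 2.5: 4.6 ≥ 2.5 is true
  institution type ∈ {R2, industry}: R1 is not in the set → false
  is a resubmission: no → false
Combine:
[1.2] NOT true = false
[1] true AND false = false
[2] false AND false = false
[3.2] NOT true = false
[3] true AND false = false
[4.1] NOT false = true
[4] true AND false = false
[5] false AND false = false
[6] false AND true = false
[7] false AND false = false
[root] false OR false OR false OR false OR false OR false OR false = false
Overall: false → declined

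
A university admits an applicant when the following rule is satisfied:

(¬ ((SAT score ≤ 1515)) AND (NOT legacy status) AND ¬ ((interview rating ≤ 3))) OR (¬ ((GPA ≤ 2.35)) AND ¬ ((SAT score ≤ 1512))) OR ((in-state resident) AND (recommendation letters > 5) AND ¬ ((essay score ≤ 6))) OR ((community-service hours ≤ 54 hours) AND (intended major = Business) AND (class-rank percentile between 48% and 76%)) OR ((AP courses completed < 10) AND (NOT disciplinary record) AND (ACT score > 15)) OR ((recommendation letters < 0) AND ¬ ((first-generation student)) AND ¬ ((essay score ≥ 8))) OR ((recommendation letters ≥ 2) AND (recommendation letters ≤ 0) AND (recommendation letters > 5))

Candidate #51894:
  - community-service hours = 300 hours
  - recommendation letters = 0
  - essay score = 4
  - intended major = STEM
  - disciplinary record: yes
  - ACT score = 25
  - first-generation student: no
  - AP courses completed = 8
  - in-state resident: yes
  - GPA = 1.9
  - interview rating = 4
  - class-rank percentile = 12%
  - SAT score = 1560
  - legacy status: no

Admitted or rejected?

Atomic conditions:
  SAT score ≤ 1515: 1560 ≤ 1515 is false
  NOT legacy status: no → true
  interview rating ≤ 3: 4 ≤ 3 is false
  GPA ≤ 2.35: 1.9 ≤ 2.35 is true
  SAT score ≤ 1512: 1560 ≤ 1512 is false
  in-state resident: yes → true
  recommendation letters > 5: 0 > 5 is false
  essay score ≤ 6: 4 ≤ 6 is true
  community-service hours ≤ 54 hours: 300 ≤ 54 is false
  intended major = Business: STEM == Business is false
  class-rank percentile between 48% and 76%: 12 in [48, 76] is false
  AP courses completed < 10: 8 < 10 is true
  NOT disciplinary record: yes → false
  ACT score > 15: 25 > 15 is true
  recommendation letters < 0: 0 < 0 is false
  first-generation student: no → false
  essay score ≥ 8: 4 ≥ 8 is false
  recommendation letters ≥ 2: 0 ≥ 2 is false
  recommendation letters ≤ 0: 0 ≤ 0 is true
Combine:
[1.1] NOT false = true
[1.3] NOT false = true
[1] true AND true AND true = true
[2.1] NOT true = false
[2.2] NOT false = true
[2] false AND true = false
[3.3] NOT true = false
[3] true AND false AND false = false
[4] false AND false AND false = false
[5] true AND false AND true = false
[6.2] NOT false = true
[6.3] NOT false = true
[6] false AND true AND true = false
[7] false AND true AND false = false
[root] true OR false OR false OR false OR false OR false OR false = true
Overall: true → admitted

Admitted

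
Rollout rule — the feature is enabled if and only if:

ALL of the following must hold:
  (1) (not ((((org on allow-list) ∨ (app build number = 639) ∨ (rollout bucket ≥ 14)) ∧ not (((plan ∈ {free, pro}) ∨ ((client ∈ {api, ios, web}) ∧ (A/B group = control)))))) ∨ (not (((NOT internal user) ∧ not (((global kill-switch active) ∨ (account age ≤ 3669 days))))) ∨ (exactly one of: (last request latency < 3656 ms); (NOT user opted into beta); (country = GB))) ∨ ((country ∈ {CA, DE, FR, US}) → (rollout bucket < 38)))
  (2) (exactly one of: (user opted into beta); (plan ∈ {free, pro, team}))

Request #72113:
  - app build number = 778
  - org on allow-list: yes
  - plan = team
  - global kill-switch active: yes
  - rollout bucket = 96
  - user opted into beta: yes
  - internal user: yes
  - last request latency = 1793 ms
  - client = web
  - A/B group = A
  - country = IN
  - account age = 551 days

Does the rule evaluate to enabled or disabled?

Disabled

Atomic conditions:
  org on allow-list: yes → true
  app build number = 639: 778 == 639 is false
  rollout bucket ≥ 14: 96 ≥ 14 is true
  plan ∈ {free, pro}: team is not in the set → false
  client ∈ {api, ios, web}: web is in the set → true
  A/B group = control: A == control is false
  NOT internal user: yes → false
  global kill-switch active: yes → true
  account age ≤ 3669 days: 551 ≤ 3669 is true
  last request latency < 3656 ms: 1793 < 3656 is true
  NOT user opted into beta: yes → false
  country = GB: IN == GB is false
  country ∈ {CA, DE, FR, US}: IN is not in the set → false
  rollout bucket < 38: 96 < 38 is false
  user opted into beta: yes → true
  plan ∈ {free, pro, team}: team is in the set → true
Combine:
[1.1.1.1] true OR false OR true = true
[1.1.1.2.1.2] true AND false = false
[1.1.1.2.1] false OR false = false
[1.1.1.2] NOT false = true
[1.1.1] true AND true = true
[1.1] NOT true = false
[1.2.1.1.2.1] true OR true = true
[1.2.1.1.2] NOT true = false
[1.2.1.1] false AND false = false
[1.2.1] NOT false = true
[1.2.2] exactly-one(true, false, false) = true
[1.2] true OR true = true
[1.3] false → false (antecedent false ⇒ implication holds) = true
[1] false OR true OR true = true
[2] exactly-one(true, true) = false
[root] true AND false = false
Overall: false → disabled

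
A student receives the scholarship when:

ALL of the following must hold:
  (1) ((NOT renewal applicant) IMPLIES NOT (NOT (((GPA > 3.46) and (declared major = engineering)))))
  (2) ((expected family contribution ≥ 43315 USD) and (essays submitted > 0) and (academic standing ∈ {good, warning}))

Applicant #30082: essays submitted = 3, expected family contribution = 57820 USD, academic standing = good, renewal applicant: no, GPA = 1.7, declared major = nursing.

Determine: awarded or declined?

Atomic conditions:
  NOT renewal applicant: no → true
  GPA > 3.46: 1.7 > 3.46 is false
  declared major = engineering: nursing == engineering is false
  expected family contribution ≥ 43315 USD: 57820 ≥ 43315 is true
  essays submitted > 0: 3 > 0 is true
  academic standing ∈ {good, warning}: good is in the set → true
Combine:
[1.2.1.1] false AND false = false
[1.2.1] NOT false = true
[1.2] NOT true = false
[1] true → false = false
[2] true AND true AND true = true
[root] false AND true = false
Overall: false → declined

Declined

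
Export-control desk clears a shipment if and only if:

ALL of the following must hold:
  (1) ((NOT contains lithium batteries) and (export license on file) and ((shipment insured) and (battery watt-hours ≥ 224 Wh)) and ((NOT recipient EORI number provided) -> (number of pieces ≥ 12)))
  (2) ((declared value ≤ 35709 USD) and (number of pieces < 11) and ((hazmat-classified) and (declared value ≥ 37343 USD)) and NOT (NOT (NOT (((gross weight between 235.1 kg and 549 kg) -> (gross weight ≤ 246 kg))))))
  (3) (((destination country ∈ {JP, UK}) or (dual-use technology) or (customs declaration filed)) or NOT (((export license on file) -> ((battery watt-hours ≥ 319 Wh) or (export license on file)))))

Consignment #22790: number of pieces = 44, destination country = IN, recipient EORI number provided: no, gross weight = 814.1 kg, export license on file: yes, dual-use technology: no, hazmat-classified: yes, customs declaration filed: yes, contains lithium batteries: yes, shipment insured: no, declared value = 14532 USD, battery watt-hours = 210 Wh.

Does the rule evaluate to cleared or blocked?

Atomic conditions:
  NOT contains lithium batteries: yes → false
  export license on file: yes → true
  shipment insured: no → false
  battery watt-hours ≥ 224 Wh: 210 ≥ 224 is false
  NOT recipient EORI number provided: no → true
  number of pieces ≥ 12: 44 ≥ 12 is true
  declared value ≤ 35709 USD: 14532 ≤ 35709 is true
  number of pieces < 11: 44 < 11 is false
  hazmat-classified: yes → true
  declared value ≥ 37343 USD: 14532 ≥ 37343 is false
  gross weight between 235.1 kg and 549 kg: 814.1 in [235.1, 549] is false
  gross weight ≤ 246 kg: 814.1 ≤ 246 is false
  destination country ∈ {JP, UK}: IN is not in the set → false
  dual-use technology: no → false
  customs declaration filed: yes → true
  battery watt-hours ≥ 319 Wh: 210 ≥ 319 is false
Combine:
[1.3] false AND false = false
[1.4] true → true = true
[1] false AND true AND false AND true = false
[2.3] true AND false = false
[2.4.1.1.1] false → false (antecedent false ⇒ implication holds) = true
[2.4.1.1] NOT true = false
[2.4.1] NOT false = true
[2.4] NOT true = false
[2] true AND false AND false AND false = false
[3.1] false OR false OR true = true
[3.2.1.2] false OR true = true
[3.2.1] true → true = true
[3.2] NOT true = false
[3] true OR false = true
[root] false AND false AND true = false
Overall: false → blocked

Blocked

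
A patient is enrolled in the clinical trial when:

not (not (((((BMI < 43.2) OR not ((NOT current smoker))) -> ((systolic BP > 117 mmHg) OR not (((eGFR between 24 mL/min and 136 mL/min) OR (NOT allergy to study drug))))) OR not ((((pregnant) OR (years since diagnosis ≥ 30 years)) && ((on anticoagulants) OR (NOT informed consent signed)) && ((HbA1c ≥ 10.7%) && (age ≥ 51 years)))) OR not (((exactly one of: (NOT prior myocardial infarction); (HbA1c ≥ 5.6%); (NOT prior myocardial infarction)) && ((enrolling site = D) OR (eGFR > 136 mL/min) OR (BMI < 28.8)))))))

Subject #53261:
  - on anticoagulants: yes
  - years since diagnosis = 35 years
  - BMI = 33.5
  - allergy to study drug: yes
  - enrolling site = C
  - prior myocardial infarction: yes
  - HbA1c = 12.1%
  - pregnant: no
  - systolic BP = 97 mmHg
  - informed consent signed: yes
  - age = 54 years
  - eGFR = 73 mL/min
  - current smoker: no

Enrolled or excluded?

Atomic conditions:
  BMI < 43.2: 33.5 < 43.2 is true
  NOT current smoker: no → true
  systolic BP > 117 mmHg: 97 > 117 is false
  eGFR between 24 mL/min and 136 mL/min: 73 in [24, 136] is true
  NOT allergy to study drug: yes → false
  pregnant: no → false
  years since diagnosis ≥ 30 years: 35 ≥ 30 is true
  on anticoagulants: yes → true
  NOT informed consent signed: yes → false
  HbA1c ≥ 10.7%: 12.1 ≥ 10.7 is true
  age ≥ 51 years: 54 ≥ 51 is true
  NOT prior myocardial infarction: yes → false
  HbA1c ≥ 5.6%: 12.1 ≥ 5.6 is true
  enrolling site = D: C == D is false
  eGFR > 136 mL/min: 73 > 136 is false
  BMI < 28.8: 33.5 < 28.8 is false
Combine:
[1.1.1.1.2] NOT true = false
[1.1.1.1] true OR false = true
[1.1.1.2.2.1] true OR false = true
[1.1.1.2.2] NOT true = false
[1.1.1.2] false OR false = false
[1.1.1] true → false = false
[1.1.2.1.1] false OR true = true
[1.1.2.1.2] true OR false = true
[1.1.2.1.3] true AND true = true
[1.1.2.1] true AND true AND true = true
[1.1.2] NOT true = false
[1.1.3.1.1] exactly-one(false, true, false) = true
[1.1.3.1.2] false OR false OR false = false
[1.1.3.1] true AND false = false
[1.1.3] NOT false = true
[1.1] false OR false OR true = true
[1] NOT true = false
[root] NOT false = true
Overall: true → enrolled

Enrolled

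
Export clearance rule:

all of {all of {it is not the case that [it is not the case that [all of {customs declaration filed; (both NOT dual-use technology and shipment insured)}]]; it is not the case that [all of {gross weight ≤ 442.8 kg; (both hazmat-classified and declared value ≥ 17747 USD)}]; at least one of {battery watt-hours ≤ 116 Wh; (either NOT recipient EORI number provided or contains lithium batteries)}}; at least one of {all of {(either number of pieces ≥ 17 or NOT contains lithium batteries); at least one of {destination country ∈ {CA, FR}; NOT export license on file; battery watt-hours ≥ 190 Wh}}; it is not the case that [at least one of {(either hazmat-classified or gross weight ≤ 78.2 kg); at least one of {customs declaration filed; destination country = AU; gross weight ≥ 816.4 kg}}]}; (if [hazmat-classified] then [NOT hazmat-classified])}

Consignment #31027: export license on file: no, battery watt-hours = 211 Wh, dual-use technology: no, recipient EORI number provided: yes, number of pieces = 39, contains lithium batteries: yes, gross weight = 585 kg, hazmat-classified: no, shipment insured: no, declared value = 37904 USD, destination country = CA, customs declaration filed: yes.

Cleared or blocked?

Blocked

Atomic conditions:
  customs declaration filed: yes → true
  NOT dual-use technology: no → true
  shipment insured: no → false
  gross weight ≤ 442.8 kg: 585 ≤ 442.8 is false
  hazmat-classified: no → false
  declared value ≥ 17747 USD: 37904 ≥ 17747 is true
  battery watt-hours ≤ 116 Wh: 211 ≤ 116 is false
  NOT recipient EORI number provided: yes → false
  contains lithium batteries: yes → true
  number of pieces ≥ 17: 39 ≥ 17 is true
  NOT contains lithium batteries: yes → false
  destination country ∈ {CA, FR}: CA is in the set → true
  NOT export license on file: no → true
  battery watt-hours ≥ 190 Wh: 211 ≥ 190 is true
  gross weight ≤ 78.2 kg: 585 ≤ 78.2 is false
  destination country = AU: CA == AU is false
  gross weight ≥ 816.4 kg: 585 ≥ 816.4 is false
  NOT hazmat-classified: no → true
Combine:
[1.1.1.1.2] true AND false = false
[1.1.1.1] true AND false = false
[1.1.1] NOT false = true
[1.1] NOT true = false
[1.2.1.2] false AND true = false
[1.2.1] false AND false = false
[1.2] NOT false = true
[1.3.2] false OR true = true
[1.3] false OR true = true
[1] false AND true AND true = false
[2.1.1] true OR false = true
[2.1.2] true OR true OR true = true
[2.1] true AND true = true
[2.2.1.1] false OR false = false
[2.2.1.2] true OR false OR false = true
[2.2.1] false OR true = true
[2.2] NOT true = false
[2] true OR false = true
[3] false → true (antecedent false ⇒ implication holds) = true
[root] false AND true AND true = false
Overall: false → blocked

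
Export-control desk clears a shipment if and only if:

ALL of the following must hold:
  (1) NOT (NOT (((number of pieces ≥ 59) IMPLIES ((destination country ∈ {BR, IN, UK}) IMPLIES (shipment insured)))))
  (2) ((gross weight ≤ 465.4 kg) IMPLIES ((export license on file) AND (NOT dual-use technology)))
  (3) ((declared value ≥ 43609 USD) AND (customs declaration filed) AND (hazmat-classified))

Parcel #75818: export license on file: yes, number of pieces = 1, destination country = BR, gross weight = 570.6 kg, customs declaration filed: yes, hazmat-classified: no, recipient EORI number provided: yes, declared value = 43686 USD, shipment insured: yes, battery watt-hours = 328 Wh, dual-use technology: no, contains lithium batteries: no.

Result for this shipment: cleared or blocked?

Blocked

Atomic conditions:
  number of pieces ≥ 59: 1 ≥ 59 is false
  destination country ∈ {BR, IN, UK}: BR is in the set → true
  shipment insured: yes → true
  gross weight ≤ 465.4 kg: 570.6 ≤ 465.4 is false
  export license on file: yes → true
  NOT dual-use technology: no → true
  declared value ≥ 43609 USD: 43686 ≥ 43609 is true
  customs declaration filed: yes → true
  hazmat-classified: no → false
Combine:
[1.1.1.2] true → true = true
[1.1.1] false → true (antecedent false ⇒ implication holds) = true
[1.1] NOT true = false
[1] NOT false = true
[2.2] true AND true = true
[2] false → true (antecedent false ⇒ implication holds) = true
[3] true AND true AND false = false
[root] true AND true AND false = false
Overall: false → blocked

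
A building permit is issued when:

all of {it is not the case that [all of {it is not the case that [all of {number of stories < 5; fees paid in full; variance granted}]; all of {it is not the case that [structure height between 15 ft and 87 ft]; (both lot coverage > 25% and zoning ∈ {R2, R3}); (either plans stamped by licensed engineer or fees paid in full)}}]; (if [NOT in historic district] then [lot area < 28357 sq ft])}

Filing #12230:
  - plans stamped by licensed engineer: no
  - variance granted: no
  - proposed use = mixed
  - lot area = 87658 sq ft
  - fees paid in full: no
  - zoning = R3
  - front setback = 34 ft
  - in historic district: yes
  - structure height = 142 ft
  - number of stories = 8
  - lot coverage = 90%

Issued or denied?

Issued

Atomic conditions:
  number of stories < 5: 8 < 5 is false
  fees paid in full: no → false
  variance granted: no → false
  structure height between 15 ft and 87 ft: 142 in [15, 87] is false
  lot coverage > 25%: 90 > 25 is true
  zoning ∈ {R2, R3}: R3 is in the set → true
  plans stamped by licensed engineer: no → false
  NOT in historic district: yes → false
  lot area < 28357 sq ft: 87658 < 28357 is false
Combine:
[1.1.1.1] false AND false AND false = false
[1.1.1] NOT false = true
[1.1.2.1] NOT false = true
[1.1.2.2] true AND true = true
[1.1.2.3] false OR false = false
[1.1.2] true AND true AND false = false
[1.1] true AND false = false
[1] NOT false = true
[2] false → false (antecedent false ⇒ implication holds) = true
[root] true AND true = true
Overall: true → issued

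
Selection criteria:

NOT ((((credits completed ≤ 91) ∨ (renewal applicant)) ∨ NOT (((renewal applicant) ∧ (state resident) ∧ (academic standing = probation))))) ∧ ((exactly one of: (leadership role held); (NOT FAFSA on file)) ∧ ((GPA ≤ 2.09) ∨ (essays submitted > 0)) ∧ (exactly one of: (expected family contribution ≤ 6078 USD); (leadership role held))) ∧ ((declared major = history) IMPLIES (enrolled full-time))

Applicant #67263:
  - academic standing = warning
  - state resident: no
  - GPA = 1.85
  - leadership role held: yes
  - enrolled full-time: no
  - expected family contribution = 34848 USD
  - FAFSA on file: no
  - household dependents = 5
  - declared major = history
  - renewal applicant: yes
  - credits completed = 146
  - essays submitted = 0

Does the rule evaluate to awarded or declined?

Declined

Atomic conditions:
  credits completed ≤ 91: 146 ≤ 91 is false
  renewal applicant: yes → true
  state resident: no → false
  academic standing = probation: warning == probation is false
  leadership role held: yes → true
  NOT FAFSA on file: no → true
  GPA ≤ 2.09: 1.85 ≤ 2.09 is true
  essays submitted > 0: 0 > 0 is false
  expected family contribution ≤ 6078 USD: 34848 ≤ 6078 is false
  declared major = history: history == history is true
  enrolled full-time: no → false
Combine:
[1.1.1] false OR true = true
[1.1.2.1] true AND false AND false = false
[1.1.2] NOT false = true
[1.1] true OR true = true
[1] NOT true = false
[2.1] exactly-one(true, true) = false
[2.2] true OR false = true
[2.3] exactly-one(false, true) = true
[2] false AND true AND true = false
[3] true → false = false
[root] false AND false AND false = false
Overall: false → declined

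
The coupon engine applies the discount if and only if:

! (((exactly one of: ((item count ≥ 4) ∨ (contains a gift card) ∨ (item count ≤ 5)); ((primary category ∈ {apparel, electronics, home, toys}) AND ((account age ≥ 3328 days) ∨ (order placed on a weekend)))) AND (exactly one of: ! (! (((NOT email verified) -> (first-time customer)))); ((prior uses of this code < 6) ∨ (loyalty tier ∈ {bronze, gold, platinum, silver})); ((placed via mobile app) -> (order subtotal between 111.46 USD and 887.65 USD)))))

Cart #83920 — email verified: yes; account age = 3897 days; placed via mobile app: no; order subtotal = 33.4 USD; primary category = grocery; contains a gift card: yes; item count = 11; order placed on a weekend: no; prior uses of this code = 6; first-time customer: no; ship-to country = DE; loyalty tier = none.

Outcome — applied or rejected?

Applied

Atomic conditions:
  item count ≥ 4: 11 ≥ 4 is true
  contains a gift card: yes → true
  item count ≤ 5: 11 ≤ 5 is false
  primary category ∈ {apparel, electronics, home, toys}: grocery is not in the set → false
  account age ≥ 3328 days: 3897 ≥ 3328 is true
  order placed on a weekend: no → false
  NOT email verified: yes → false
  first-time customer: no → false
  prior uses of this code < 6: 6 < 6 is false
  loyalty tier ∈ {bronze, gold, platinum, silver}: none is not in the set → false
  placed via mobile app: no → false
  order subtotal between 111.46 USD and 887.65 USD: 33.4 in [111.46, 887.65] is false
Combine:
[1.1.1] true OR true OR false = true
[1.1.2.2] true OR false = true
[1.1.2] false AND true = false
[1.1] exactly-one(true, false) = true
[1.2.1.1.1] false → false (antecedent false ⇒ implication holds) = true
[1.2.1.1] NOT true = false
[1.2.1] NOT false = true
[1.2.2] false OR false = false
[1.2.3] false → false (antecedent false ⇒ implication holds) = true
[1.2] exactly-one(true, false, true) = false
[1] true AND false = false
[root] NOT false = true
Overall: true → applied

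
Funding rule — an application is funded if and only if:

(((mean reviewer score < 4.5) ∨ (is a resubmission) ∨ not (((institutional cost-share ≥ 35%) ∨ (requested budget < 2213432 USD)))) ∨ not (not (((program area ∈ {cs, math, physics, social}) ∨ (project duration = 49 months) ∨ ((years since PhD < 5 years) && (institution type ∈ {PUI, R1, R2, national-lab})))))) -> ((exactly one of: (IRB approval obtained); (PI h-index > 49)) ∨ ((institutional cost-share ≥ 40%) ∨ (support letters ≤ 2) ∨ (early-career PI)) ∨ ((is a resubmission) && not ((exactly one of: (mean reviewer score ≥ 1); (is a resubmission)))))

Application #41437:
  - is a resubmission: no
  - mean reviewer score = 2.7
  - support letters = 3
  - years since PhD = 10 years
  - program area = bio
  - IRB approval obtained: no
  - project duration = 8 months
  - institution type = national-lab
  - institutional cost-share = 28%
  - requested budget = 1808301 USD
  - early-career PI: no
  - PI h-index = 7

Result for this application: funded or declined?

Atomic conditions:
  mean reviewer score < 4.5: 2.7 < 4.5 is true
  is a resubmission: no → false
  institutional cost-share ≥ 35%: 28 ≥ 35 is false
  requested budget < 2213432 USD: 1808301 < 2213432 is true
  program area ∈ {cs, math, physics, social}: bio is not in the set → false
  project duration = 49 months: 8 == 49 is false
  years since PhD < 5 years: 10 < 5 is false
  institution type ∈ {PUI, R1, R2, national-lab}: national-lab is in the set → true
  IRB approval obtained: no → false
  PI h-index > 49: 7 > 49 is false
  institutional cost-share ≥ 40%: 28 ≥ 40 is false
  support letters ≤ 2: 3 ≤ 2 is false
  early-career PI: no → false
  mean reviewer score ≥ 1: 2.7 ≥ 1 is true
Combine:
[1.1.3.1] false OR true = true
[1.1.3] NOT true = false
[1.1] true OR false OR false = true
[1.2.1.1.3] false AND true = false
[1.2.1.1] false OR false OR false = false
[1.2.1] NOT false = true
[1.2] NOT true = false
[1] true OR false = true
[2.1] exactly-one(false, false) = false
[2.2] false OR false OR false = false
[2.3.2.1] exactly-one(true, false) = true
[2.3.2] NOT true = false
[2.3] false AND false = false
[2] false OR false OR false = false
[root] true → false = false
Overall: false → declined

Declined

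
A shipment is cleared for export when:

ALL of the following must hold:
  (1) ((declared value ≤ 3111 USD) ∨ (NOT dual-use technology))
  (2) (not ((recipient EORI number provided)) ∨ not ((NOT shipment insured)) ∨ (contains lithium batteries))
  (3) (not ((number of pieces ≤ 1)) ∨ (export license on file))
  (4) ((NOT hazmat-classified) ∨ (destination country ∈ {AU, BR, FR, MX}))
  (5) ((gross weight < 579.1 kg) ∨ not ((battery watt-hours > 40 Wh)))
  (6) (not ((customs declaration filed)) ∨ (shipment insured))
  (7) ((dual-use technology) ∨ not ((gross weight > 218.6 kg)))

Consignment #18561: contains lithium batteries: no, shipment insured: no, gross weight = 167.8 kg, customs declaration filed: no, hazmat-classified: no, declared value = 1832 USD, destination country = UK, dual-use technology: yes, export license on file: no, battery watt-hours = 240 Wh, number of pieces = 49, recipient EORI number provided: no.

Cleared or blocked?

Atomic conditions:
  declared value ≤ 3111 USD: 1832 ≤ 3111 is true
  NOT dual-use technology: yes → false
  recipient EORI number provided: no → false
  NOT shipment insured: no → true
  contains lithium batteries: no → false
  number of pieces ≤ 1: 49 ≤ 1 is false
  export license on file: no → false
  NOT hazmat-classified: no → true
  destination country ∈ {AU, BR, FR, MX}: UK is not in the set → false
  gross weight < 579.1 kg: 167.8 < 579.1 is true
  battery watt-hours > 40 Wh: 240 > 40 is true
  customs declaration filed: no → false
  shipment insured: no → false
  dual-use technology: yes → true
  gross weight > 218.6 kg: 167.8 > 218.6 is false
Combine:
[1] true OR false = true
[2.1] NOT false = true
[2.2] NOT true = false
[2] true OR false OR false = true
[3.1] NOT false = true
[3] true OR false = true
[4] true OR false = true
[5.2] NOT true = false
[5] true OR false = true
[6.1] NOT false = true
[6] true OR false = true
[7.2] NOT false = true
[7] true OR true = true
[root] true AND true AND true AND true AND true AND true AND true = true
Overall: true → cleared

Cleared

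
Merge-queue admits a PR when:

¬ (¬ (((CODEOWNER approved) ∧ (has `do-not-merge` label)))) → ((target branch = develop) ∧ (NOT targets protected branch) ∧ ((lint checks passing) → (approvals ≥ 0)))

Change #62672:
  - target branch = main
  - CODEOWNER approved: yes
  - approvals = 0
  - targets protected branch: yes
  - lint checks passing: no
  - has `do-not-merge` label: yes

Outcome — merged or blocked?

Blocked

Atomic conditions:
  CODEOWNER approved: yes → true
  has `do-not-merge` label: yes → true
  target branch = develop: main == develop is false
  NOT targets protected branch: yes → false
  lint checks passing: no → false
  approvals ≥ 0: 0 ≥ 0 is true
Combine:
[1.1.1] true AND true = true
[1.1] NOT true = false
[1] NOT false = true
[2.3] false → true (antecedent false ⇒ implication holds) = true
[2] false AND false AND true = false
[root] true → false = false
Overall: false → blocked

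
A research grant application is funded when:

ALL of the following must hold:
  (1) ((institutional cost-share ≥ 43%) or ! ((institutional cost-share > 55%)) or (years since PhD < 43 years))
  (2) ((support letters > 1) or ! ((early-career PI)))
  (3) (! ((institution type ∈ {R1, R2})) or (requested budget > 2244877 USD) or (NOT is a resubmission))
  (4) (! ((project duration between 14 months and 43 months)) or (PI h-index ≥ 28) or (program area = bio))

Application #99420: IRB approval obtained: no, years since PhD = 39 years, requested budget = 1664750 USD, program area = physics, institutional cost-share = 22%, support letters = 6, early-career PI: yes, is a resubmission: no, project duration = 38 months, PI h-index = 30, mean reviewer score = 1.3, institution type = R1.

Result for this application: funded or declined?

Funded

Atomic conditions:
  institutional cost-share ≥ 43%: 22 ≥ 43 is false
  institutional cost-share > 55%: 22 > 55 is false
  years since PhD < 43 years: 39 < 43 is true
  support letters > 1: 6 > 1 is true
  early-career PI: yes → true
  institution type ∈ {R1, R2}: R1 is in the set → true
  requested budget > 2244877 USD: 1664750 > 2244877 is false
  NOT is a resubmission: no → true
  project duration between 14 months and 43 months: 38 in [14, 43] is true
  PI h-index ≥ 28: 30 ≥ 28 is true
  program area = bio: physics == bio is false
Combine:
[1.2] NOT false = true
[1] false OR true OR true = true
[2.2] NOT true = false
[2] true OR false = true
[3.1] NOT true = false
[3] false OR false OR true = true
[4.1] NOT true = false
[4] false OR true OR false = true
[root] true AND true AND true AND true = true
Overall: true → funded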